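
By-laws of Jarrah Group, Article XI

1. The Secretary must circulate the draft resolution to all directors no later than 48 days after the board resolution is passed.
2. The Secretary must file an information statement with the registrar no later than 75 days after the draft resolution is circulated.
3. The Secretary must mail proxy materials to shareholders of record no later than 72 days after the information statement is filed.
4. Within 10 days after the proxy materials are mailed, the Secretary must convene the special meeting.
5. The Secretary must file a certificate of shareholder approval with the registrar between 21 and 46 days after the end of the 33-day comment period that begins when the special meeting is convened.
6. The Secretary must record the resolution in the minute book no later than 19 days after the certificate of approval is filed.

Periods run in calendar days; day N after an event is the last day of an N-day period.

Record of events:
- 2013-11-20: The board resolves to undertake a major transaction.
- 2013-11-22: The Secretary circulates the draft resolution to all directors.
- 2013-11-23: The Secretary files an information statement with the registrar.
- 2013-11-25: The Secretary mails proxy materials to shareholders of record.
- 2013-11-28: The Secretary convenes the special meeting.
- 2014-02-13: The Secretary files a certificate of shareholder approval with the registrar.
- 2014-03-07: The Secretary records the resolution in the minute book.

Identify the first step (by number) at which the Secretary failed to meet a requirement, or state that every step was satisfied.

Step 6

Step 1: 48 days after 2013-11-20 (when the board resolution is passed) is 2014-01-07; done 2013-11-22 — timely.
Step 2: 75 days after 2013-11-22 (when the draft resolution is circulated) is 2014-02-05; completed 2013-11-23, before the deadline.
Step 3: 72 days after 2013-11-23 (when the information statement is filed) is 2014-02-03; completed 2013-11-25, before the deadline.
Step 4: 10 days after 2013-11-25 (when the proxy materials are mailed) is 2013-12-05; 2013-11-28 is within that limit.
Step 5: the window is 21–46 days after 2013-12-31 (end of the 33-day comment period, which began when the special meeting is convened on 2013-11-28), so 2014-01-21 through 2014-02-15; 2014-02-13 falls inside that range.
Step 6: 19 days after 2014-02-13 (when the certificate of approval is filed) is 2014-03-04; 2014-03-07 misses that deadline by 3 days.
That is the first point of non-compliance.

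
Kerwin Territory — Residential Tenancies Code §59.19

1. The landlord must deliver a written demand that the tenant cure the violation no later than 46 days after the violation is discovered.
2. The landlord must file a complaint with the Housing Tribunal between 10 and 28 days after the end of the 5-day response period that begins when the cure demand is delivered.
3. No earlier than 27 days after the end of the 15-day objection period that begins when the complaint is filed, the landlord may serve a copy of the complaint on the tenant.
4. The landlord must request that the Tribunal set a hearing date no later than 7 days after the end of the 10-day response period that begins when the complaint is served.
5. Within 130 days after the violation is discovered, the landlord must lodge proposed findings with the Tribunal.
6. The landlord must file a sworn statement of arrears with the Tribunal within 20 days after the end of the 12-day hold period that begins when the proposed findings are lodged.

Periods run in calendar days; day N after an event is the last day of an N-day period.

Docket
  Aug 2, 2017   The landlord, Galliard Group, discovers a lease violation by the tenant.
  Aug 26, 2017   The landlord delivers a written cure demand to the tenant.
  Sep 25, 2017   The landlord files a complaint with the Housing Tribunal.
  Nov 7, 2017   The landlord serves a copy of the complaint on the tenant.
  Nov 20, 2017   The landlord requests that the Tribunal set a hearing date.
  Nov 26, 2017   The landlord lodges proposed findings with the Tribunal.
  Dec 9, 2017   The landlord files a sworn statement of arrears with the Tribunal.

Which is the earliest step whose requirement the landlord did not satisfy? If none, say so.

None — every step was satisfied

Step 1 — counting 46 days from Aug 2, 2017 (when the violation is discovered) gives a deadline of Sep 17, 2017; done Aug 26, 2017 — timely.
Step 2 — 10 and 28 days from Aug 31, 2017 (end of the 5-day response period, which began when the cure demand is delivered on Aug 26, 2017) are Sep 10, 2017 and Sep 28, 2017 respectively; Sep 25, 2017 falls inside that range.
Step 3 — must wait 27 days from Oct 10, 2017 (end of the 15-day objection period, which began when the complaint is filed on Sep 25, 2017), so not before Nov 6, 2017; done Nov 7, 2017, after the minimum wait.
Step 4 — counting 7 days from Nov 17, 2017 (end of the 10-day response period, which began when the complaint is served on Nov 7, 2017) gives a deadline of Nov 24, 2017; completed Nov 20, 2017, before the deadline.
Step 5 — counting 130 days from Aug 2, 2017 (when the violation is discovered) gives a deadline of Dec 10, 2017; completed Nov 26, 2017, before the deadline.
Step 6 — counting 20 days from Dec 8, 2017 (end of the 12-day hold period, which began when the proposed findings are lodged on Nov 26, 2017) gives a deadline of Dec 28, 2017; completed Dec 9, 2017, before the deadline.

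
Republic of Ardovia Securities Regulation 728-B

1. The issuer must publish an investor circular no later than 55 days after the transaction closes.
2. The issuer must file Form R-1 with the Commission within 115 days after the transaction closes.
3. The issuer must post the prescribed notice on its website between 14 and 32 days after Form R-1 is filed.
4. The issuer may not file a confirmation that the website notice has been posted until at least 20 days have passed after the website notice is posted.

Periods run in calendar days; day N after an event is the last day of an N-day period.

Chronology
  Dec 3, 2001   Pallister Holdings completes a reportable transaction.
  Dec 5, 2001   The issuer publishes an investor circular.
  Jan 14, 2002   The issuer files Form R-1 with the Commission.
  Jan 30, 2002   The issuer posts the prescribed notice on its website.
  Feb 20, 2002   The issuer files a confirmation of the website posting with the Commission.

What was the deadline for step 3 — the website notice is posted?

Step 3 runs from Jan 14, 2002, when Form R-1 is filed. The window is 14–32 days after Jan 14, 2002; it closes on Feb 15, 2002.

Feb 15, 2002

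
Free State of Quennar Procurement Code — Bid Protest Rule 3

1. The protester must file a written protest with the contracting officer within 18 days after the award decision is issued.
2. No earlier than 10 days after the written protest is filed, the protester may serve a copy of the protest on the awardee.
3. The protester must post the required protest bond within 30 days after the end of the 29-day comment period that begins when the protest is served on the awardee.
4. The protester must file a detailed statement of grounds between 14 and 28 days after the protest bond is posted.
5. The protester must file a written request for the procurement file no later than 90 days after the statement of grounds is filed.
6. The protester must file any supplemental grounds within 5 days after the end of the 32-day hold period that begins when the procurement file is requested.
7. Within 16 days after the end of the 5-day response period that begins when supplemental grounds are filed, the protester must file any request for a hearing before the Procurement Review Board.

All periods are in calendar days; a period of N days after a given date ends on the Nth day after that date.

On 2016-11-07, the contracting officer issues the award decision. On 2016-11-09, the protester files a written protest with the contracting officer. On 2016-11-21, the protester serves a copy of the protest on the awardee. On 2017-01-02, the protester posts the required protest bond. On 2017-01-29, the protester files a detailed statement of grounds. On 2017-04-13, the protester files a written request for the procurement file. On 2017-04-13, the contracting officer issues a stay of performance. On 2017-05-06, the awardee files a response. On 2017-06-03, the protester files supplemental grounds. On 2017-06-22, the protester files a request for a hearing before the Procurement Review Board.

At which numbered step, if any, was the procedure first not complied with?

(1) due by 2016-11-07 + 18 days = 2016-11-25; completed 2016-11-09, before the deadline.
(2) permitted from 2016-11-09 + 10 days = 2016-11-19 onward; 2016-11-21 is on or after that date.
(3) due by 2016-12-20 + 30 days = 2017-01-19; done 2017-01-02 — timely.
(4) the permitted window runs from 2017-01-02 + 14 = 2017-01-16 to 2017-01-02 + 28 = 2017-01-30; 2017-01-29 falls inside that range.
(5) due by 2017-01-29 + 90 days = 2017-04-29; 2017-04-13 is within that limit.
(6) due by 2017-05-15 + 5 days = 2017-05-20; 2017-06-03 misses that deadline by 14 days.
The procedure was therefore not followed at step 6.

Step 6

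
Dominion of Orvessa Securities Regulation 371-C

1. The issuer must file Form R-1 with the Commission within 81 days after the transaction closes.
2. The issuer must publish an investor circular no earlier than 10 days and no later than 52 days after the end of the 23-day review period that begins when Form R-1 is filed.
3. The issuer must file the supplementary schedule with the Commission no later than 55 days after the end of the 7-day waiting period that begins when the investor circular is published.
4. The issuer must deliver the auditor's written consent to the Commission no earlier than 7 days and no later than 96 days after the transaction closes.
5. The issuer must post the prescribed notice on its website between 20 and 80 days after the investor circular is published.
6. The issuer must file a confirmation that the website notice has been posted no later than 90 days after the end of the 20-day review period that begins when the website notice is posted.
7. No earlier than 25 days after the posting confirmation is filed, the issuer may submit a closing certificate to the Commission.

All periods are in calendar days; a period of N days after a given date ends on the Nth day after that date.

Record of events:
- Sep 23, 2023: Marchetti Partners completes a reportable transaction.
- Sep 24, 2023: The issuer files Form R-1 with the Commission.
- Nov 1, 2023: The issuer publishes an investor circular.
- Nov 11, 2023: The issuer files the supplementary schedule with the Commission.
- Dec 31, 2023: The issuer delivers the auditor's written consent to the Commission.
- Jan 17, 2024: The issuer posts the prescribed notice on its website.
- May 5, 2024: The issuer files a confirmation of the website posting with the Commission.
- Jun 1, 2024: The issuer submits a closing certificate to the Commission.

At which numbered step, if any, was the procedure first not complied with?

Step 4

Step 1 — counting 81 days from Sep 23, 2023 (when the transaction closes) gives a deadline of Dec 13, 2023; done Sep 24, 2023 — timely.
Step 2 — 10 and 52 days from Oct 17, 2023 (end of the 23-day review period, which began when Form R-1 is filed on Sep 24, 2023) are Oct 27, 2023 and Dec 8, 2023 respectively; done Nov 1, 2023, which is between those dates.
Step 3 — counting 55 days from Nov 8, 2023 (end of the 7-day waiting period, which began when the investor circular is published on Nov 1, 2023) gives a deadline of Jan 2, 2024; Nov 11, 2023 is within that limit.
Step 4 — 7 and 96 days from Sep 23, 2023 (when the transaction closes) are Sep 30, 2023 and Dec 28, 2023 respectively; Dec 31, 2023 is 3 days past the end of the window.
Later steps need not be reached.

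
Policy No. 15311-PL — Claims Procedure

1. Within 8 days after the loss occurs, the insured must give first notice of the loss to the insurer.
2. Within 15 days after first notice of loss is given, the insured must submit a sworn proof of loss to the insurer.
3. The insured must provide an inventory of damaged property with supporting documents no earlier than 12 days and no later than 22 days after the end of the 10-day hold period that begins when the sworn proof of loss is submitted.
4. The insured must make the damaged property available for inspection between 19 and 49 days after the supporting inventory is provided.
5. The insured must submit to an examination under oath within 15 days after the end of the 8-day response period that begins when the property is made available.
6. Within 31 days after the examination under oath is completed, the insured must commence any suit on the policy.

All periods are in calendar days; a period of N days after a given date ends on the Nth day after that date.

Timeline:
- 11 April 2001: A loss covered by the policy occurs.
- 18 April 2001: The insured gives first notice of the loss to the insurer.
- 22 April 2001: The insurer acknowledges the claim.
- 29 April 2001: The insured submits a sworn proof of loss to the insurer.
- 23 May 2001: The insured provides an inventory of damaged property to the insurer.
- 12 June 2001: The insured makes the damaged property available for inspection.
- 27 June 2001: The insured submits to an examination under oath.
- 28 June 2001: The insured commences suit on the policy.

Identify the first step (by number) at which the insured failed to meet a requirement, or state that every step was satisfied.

None — every step was satisfied

(1) due by 11 April 2001 + 8 days = 19 April 2001; completed 18 April 2001, before the deadline.
(2) due by 18 April 2001 + 15 days = 3 May 2001; 29 April 2001 is within that limit.
(3) the permitted window runs from 9 May 2001 + 12 = 21 May 2001 to 9 May 2001 + 22 = 31 May 2001; done 23 May 2001, which is between those dates.
(4) the permitted window runs from 23 May 2001 + 19 = 11 June 2001 to 23 May 2001 + 49 = 11 July 2001; 12 June 2001 falls inside that range.
(5) due by 20 June 2001 + 15 days = 5 July 2001; completed 27 June 2001, before the deadline.
(6) due by 27 June 2001 + 31 days = 28 July 2001; completed 28 June 2001, before the deadline.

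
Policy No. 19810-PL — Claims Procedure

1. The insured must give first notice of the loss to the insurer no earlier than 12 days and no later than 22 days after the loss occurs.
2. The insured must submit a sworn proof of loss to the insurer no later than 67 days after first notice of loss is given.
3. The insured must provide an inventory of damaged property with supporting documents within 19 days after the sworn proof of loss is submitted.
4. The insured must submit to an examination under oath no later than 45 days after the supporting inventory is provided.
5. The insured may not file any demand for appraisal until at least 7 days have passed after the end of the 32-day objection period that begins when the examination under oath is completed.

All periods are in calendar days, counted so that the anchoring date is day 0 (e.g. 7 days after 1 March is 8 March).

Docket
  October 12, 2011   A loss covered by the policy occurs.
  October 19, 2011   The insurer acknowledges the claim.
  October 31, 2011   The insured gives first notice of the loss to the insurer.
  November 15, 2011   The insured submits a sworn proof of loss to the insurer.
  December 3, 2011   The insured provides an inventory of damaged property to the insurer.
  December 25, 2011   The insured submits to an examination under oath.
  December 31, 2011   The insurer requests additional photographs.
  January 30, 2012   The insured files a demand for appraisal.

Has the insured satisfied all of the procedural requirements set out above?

No

(1) the permitted window runs from October 12, 2011 + 12 = October 24, 2011 to October 12, 2011 + 22 = November 3, 2011; done October 31, 2011, which is between those dates.
(2) due by October 31, 2011 + 67 days = January 6, 2012; done November 15, 2011 — timely.
(3) due by November 15, 2011 + 19 days = December 4, 2011; completed December 3, 2011, before the deadline.
(4) due by December 3, 2011 + 45 days = January 17, 2012; December 25, 2011 is within that limit.
(5) permitted from January 26, 2012 + 7 days = February 2, 2012 onward; January 30, 2012 is 3 days before the earliest permitted date.
Later steps need not be reached.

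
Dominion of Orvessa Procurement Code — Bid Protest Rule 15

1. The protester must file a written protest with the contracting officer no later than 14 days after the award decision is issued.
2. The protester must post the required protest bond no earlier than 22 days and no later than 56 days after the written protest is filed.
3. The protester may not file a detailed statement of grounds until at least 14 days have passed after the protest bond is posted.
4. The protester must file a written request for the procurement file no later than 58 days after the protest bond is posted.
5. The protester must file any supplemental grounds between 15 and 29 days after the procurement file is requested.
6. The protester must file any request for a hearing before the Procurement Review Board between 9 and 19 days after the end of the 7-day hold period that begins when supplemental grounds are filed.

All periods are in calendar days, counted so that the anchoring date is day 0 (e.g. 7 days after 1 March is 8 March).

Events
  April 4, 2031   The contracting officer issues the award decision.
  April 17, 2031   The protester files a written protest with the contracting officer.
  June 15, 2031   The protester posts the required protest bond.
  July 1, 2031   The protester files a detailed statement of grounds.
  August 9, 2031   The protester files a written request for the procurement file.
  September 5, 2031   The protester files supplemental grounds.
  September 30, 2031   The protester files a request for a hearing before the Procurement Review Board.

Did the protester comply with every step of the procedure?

(1) due by April 4, 2031 + 14 days = April 18, 2031; completed April 17, 2031, before the deadline.
(2) the permitted window runs from April 17, 2031 + 22 = May 9, 2031 to April 17, 2031 + 56 = June 12, 2031; June 15, 2031 is 3 days past the end of the window.
That is the first point of non-compliance.

No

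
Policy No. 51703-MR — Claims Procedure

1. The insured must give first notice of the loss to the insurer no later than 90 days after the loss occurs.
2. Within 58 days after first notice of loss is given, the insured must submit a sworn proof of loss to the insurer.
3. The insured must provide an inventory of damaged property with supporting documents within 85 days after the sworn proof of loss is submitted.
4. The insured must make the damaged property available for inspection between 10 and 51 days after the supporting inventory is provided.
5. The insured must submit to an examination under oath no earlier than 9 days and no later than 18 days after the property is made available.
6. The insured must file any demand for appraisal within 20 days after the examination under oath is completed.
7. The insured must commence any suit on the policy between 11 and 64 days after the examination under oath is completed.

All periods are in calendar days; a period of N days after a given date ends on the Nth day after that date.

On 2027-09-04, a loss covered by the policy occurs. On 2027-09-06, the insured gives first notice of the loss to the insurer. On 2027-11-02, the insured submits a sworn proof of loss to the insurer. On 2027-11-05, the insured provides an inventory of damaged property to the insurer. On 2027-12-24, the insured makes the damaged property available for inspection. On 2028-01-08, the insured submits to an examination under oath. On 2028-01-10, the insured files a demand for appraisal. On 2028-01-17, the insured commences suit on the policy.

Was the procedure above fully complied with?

No

Step 1: 90 days after 2027-09-04 (when the loss occurs) is 2027-12-03; completed 2027-09-06, before the deadline.
Step 2: 58 days after 2027-09-06 (when first notice of loss is given) is 2027-11-03; completed 2027-11-02, before the deadline.
Step 3: 85 days after 2027-11-02 (when the sworn proof of loss is submitted) is 2028-01-26; 2027-11-05 is within that limit.
Step 4: the window is 10–51 days after 2027-11-05 (when the supporting inventory is provided), so 2027-11-15 through 2027-12-26; done 2027-12-24, which is between those dates.
Step 5: the window is 9–18 days after 2027-12-24 (when the property is made available), so 2028-01-02 through 2028-01-11; done 2028-01-08 — within the window.
Step 6: 20 days after 2028-01-08 (when the examination under oath is completed) is 2028-01-28; completed 2028-01-10, before the deadline.
Step 7: the window is 11–64 days after 2028-01-08 (when the examination under oath is completed), so 2028-01-19 through 2028-03-12; 2028-01-17 is 2 days too early.
The analysis stops there.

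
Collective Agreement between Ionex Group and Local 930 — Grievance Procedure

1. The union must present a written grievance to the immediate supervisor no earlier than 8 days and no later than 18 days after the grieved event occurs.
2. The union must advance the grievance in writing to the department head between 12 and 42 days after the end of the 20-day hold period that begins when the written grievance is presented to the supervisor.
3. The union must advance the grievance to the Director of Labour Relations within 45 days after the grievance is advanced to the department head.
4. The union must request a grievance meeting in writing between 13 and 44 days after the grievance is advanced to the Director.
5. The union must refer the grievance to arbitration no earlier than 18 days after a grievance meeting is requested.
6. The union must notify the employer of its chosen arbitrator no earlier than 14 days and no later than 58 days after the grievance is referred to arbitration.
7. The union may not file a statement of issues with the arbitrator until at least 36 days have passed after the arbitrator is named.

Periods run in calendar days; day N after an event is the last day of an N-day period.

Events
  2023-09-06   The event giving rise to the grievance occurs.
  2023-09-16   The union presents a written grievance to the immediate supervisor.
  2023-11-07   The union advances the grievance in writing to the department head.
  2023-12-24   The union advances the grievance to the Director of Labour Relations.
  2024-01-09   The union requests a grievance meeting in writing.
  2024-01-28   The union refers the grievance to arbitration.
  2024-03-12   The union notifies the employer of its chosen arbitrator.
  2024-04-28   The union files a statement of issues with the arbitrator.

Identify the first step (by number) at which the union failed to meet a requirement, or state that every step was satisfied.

(1) the permitted window runs from 2023-09-06 + 8 = 2023-09-14 to 2023-09-06 + 18 = 2023-09-24; 2023-09-16 falls inside that range.
(2) the permitted window runs from 2023-10-06 + 12 = 2023-10-18 to 2023-10-06 + 42 = 2023-11-17; 2023-11-07 falls inside that range.
(3) due by 2023-11-07 + 45 days = 2023-12-22; not done until 2023-12-24, 2 days after the deadline.
The analysis stops there.

Step 3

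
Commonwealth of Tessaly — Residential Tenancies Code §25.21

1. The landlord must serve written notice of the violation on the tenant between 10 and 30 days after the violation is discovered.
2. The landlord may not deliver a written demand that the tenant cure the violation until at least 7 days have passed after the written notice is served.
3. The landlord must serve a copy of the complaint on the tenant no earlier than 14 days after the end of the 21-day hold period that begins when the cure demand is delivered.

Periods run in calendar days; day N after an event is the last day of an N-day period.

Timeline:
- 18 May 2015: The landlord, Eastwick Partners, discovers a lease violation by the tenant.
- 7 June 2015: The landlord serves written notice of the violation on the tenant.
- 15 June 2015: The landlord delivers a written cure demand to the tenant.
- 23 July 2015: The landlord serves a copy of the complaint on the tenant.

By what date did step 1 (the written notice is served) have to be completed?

Step 1 runs from 18 May 2015, when the violation is discovered. The window is 10–30 days after 18 May 2015; it closes on 17 June 2015.

17 June 2015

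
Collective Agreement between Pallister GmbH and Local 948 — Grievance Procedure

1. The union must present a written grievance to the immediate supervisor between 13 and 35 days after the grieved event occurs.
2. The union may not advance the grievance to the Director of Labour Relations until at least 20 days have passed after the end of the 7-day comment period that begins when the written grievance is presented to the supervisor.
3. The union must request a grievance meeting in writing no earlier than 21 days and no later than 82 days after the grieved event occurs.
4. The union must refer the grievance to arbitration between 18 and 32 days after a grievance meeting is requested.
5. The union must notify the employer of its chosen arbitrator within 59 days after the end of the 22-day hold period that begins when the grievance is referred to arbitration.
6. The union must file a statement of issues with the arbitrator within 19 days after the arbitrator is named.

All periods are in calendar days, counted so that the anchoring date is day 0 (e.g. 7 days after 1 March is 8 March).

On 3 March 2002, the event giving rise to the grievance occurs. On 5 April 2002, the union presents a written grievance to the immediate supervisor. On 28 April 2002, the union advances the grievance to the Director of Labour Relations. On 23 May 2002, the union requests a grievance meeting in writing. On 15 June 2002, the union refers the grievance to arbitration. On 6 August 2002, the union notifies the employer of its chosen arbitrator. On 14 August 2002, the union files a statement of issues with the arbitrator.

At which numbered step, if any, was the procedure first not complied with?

Step 2

(1) the permitted window runs from 3 March 2002 + 13 = 16 March 2002 to 3 March 2002 + 35 = 7 April 2002; done 5 April 2002, which is between those dates.
(2) permitted from 12 April 2002 + 20 days = 2 May 2002 onward; acted on 28 April 2002, 4 days prematurely.
No need to go further; step 2 was not satisfied.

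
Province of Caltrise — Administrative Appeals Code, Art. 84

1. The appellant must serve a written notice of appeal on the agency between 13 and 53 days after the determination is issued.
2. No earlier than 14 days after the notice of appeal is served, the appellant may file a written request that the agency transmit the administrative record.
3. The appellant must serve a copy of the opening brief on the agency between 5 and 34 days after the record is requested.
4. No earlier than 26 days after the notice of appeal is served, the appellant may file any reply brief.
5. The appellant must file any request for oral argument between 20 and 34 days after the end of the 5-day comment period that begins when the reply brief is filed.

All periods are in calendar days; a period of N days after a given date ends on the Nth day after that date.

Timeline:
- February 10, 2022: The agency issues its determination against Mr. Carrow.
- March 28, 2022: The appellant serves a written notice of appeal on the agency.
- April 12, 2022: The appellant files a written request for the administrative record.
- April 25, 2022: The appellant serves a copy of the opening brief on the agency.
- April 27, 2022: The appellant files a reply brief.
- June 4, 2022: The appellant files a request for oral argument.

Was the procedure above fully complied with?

Step 1 — 13 and 53 days from February 10, 2022 (when the determination is issued) are February 23, 2022 and April 4, 2022 respectively; March 28, 2022 falls inside that range.
Step 2 — must wait 14 days from March 28, 2022 (when the notice of appeal is served), so not before April 11, 2022; done April 12, 2022 — permitted.
Step 3 — 5 and 34 days from April 12, 2022 (when the record is requested) are April 17, 2022 and May 16, 2022 respectively; done April 25, 2022, which is between those dates.
Step 4 — must wait 26 days from March 28, 2022 (when the notice of appeal is served), so not before April 23, 2022; done April 27, 2022, after the minimum wait.
Step 5 — 20 and 34 days from May 2, 2022 (end of the 5-day comment period, which began when the reply brief is filed on April 27, 2022) are May 22, 2022 and June 5, 2022 respectively; done June 4, 2022, which is between those dates.

Yes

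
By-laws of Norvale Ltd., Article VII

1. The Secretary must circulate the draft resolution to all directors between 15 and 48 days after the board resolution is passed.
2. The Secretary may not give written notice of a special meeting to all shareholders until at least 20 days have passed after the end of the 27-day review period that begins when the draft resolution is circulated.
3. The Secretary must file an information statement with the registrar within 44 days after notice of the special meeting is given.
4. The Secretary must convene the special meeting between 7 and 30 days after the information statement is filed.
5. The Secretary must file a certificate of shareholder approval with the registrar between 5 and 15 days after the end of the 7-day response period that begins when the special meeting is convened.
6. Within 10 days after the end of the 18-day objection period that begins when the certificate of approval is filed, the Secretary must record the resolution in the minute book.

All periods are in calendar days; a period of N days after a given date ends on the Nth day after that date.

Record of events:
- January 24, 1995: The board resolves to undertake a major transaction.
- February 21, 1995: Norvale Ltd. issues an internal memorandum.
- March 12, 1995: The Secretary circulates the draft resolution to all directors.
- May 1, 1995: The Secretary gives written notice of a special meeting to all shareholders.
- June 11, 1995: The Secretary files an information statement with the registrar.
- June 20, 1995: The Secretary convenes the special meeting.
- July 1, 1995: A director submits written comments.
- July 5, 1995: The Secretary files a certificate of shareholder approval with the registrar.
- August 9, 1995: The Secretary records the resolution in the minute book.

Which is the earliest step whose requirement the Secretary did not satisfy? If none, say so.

Step 6

Step 1: the window is 15–48 days after January 24, 1995 (when the board resolution is passed), so February 8, 1995 through March 13, 1995; done March 12, 1995, which is between those dates.
Step 2: the earliest permitted date is 20 days after April 8, 1995 (end of the 27-day review period, which began when the draft resolution is circulated on March 12, 1995), i.e. April 28, 1995; done May 1, 1995 — permitted.
Step 3: 44 days after May 1, 1995 (when notice of the special meeting is given) is June 14, 1995; June 11, 1995 is within that limit.
Step 4: the window is 7–30 days after June 11, 1995 (when the information statement is filed), so June 18, 1995 through July 11, 1995; done June 20, 1995 — within the window.
Step 5: the window is 5–15 days after June 27, 1995 (end of the 7-day response period, which began when the special meeting is convened on June 20, 1995), so July 2, 1995 through July 12, 1995; July 5, 1995 falls inside that range.
Step 6: 10 days after July 23, 1995 (end of the 18-day objection period, which began when the certificate of approval is filed on July 5, 1995) is August 2, 1995; not done until August 9, 1995, 7 days after the deadline.
Later steps need not be reached.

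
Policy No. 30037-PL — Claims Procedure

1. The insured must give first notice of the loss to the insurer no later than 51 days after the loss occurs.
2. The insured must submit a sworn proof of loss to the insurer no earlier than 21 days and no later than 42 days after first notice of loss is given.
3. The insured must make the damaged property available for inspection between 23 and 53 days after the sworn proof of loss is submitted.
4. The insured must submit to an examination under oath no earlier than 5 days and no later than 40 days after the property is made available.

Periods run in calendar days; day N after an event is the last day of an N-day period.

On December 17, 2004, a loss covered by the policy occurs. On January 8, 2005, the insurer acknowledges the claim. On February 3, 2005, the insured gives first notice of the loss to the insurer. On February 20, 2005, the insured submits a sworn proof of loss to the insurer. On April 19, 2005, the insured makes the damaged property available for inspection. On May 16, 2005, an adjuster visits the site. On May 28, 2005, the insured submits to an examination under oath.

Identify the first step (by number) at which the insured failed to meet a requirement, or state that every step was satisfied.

(1) due by December 17, 2004 + 51 days = February 6, 2005; February 3, 2005 is within that limit.
(2) the permitted window runs from February 3, 2005 + 21 = February 24, 2005 to February 3, 2005 + 42 = March 17, 2005; February 20, 2005 is 4 days too early.
The procedure was therefore not followed at step 2.

Step 2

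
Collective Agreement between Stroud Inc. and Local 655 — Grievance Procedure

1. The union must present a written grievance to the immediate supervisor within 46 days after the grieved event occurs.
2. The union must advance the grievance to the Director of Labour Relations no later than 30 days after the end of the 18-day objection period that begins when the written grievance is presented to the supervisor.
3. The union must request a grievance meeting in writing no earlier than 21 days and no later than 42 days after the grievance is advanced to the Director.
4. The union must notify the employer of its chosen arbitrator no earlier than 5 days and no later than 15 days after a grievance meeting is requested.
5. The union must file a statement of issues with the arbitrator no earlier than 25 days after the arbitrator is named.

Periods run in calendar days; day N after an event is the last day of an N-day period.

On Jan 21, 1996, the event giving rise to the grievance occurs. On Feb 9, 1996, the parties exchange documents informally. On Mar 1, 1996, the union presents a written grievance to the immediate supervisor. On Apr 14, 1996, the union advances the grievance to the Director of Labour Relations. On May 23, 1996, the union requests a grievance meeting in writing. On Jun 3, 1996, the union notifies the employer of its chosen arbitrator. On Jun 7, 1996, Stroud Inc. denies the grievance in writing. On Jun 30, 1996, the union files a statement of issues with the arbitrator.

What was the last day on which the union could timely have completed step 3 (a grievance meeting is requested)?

May 26, 1996

Step 3 runs from Apr 14, 1996, when the grievance is advanced to the Director. The window is 21–42 days after Apr 14, 1996; it closes on May 26, 1996.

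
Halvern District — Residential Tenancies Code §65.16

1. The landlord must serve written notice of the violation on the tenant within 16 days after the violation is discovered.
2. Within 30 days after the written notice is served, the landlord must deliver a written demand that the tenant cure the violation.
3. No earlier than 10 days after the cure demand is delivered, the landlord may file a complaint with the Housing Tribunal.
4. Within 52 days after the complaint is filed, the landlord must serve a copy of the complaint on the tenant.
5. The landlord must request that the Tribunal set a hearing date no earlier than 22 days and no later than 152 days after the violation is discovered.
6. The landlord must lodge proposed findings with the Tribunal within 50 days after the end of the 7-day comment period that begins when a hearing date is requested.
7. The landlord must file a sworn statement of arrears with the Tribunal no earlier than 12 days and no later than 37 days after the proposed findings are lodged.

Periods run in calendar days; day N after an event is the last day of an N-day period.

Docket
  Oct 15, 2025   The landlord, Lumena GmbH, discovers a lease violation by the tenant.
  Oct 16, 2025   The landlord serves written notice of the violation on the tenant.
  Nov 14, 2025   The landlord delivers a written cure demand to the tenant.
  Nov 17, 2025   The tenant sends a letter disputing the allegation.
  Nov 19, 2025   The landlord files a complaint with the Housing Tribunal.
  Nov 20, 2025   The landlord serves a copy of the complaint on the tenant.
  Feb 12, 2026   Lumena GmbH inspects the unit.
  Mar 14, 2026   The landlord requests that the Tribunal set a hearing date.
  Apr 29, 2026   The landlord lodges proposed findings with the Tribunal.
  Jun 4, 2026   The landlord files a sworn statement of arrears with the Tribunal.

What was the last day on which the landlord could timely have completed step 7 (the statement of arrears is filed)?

Step 7 runs from Apr 29, 2026, when the proposed findings are lodged. The window is 12–37 days after Apr 29, 2026; it closes on Jun 5, 2026.

Jun 5, 2026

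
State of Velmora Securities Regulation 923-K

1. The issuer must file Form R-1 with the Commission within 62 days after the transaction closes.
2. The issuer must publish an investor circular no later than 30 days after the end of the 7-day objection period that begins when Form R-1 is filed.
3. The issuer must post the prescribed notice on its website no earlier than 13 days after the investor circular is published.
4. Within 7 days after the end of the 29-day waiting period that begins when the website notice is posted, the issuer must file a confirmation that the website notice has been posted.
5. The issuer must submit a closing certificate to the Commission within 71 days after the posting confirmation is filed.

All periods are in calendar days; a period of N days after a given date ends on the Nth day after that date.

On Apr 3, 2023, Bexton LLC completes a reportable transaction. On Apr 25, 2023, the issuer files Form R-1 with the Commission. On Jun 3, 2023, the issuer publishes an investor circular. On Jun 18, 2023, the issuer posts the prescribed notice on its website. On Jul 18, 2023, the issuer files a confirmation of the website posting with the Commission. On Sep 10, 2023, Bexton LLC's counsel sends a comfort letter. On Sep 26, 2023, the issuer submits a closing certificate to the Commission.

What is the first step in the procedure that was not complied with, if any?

Step 1 — counting 62 days from Apr 3, 2023 (when the transaction closes) gives a deadline of Jun 4, 2023; Apr 25, 2023 is within that limit.
Step 2 — counting 30 days from May 2, 2023 (end of the 7-day objection period, which began when Form R-1 is filed on Apr 25, 2023) gives a deadline of Jun 1, 2023; not done until Jun 3, 2023, 2 days after the deadline.
The analysis stops there.

Step 2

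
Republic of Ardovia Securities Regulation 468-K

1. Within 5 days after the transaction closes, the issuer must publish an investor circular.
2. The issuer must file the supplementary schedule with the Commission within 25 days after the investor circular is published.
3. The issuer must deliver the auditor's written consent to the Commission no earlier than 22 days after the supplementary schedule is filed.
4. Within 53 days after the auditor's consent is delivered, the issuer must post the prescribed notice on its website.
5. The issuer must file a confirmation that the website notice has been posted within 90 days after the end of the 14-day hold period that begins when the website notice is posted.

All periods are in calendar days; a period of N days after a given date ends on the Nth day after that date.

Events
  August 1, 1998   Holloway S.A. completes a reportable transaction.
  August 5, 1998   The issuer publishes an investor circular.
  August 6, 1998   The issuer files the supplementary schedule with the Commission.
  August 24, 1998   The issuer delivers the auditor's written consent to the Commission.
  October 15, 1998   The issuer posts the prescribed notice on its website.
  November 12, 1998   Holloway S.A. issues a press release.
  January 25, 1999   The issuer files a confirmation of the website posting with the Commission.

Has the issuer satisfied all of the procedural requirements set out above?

No

Step 1: 5 days after August 1, 1998 (when the transaction closes) is August 6, 1998; completed August 5, 1998, before the deadline.
Step 2: 25 days after August 5, 1998 (when the investor circular is published) is August 30, 1998; done August 6, 1998 — timely.
Step 3: the earliest permitted date is 22 days after August 6, 1998 (when the supplementary schedule is filed), i.e. August 28, 1998; done August 24, 1998 — 4 days too early.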